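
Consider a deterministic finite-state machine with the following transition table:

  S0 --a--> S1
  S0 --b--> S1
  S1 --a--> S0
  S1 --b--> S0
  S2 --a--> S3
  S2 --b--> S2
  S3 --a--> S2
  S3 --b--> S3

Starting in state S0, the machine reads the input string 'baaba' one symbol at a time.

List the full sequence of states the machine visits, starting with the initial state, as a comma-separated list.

Answer: S0, S1, S0, S1, S0, S1

Derivation:
Start: S0
  read 'b': S0 --b--> S1
  read 'a': S1 --a--> S0
  read 'a': S0 --a--> S1
  read 'b': S1 --b--> S0
  read 'a': S0 --a--> S1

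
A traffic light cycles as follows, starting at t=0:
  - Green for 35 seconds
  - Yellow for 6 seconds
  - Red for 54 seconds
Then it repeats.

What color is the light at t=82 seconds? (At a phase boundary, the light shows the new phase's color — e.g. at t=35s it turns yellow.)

Cycle length = 35 + 6 + 54 = 95s
t = 82, phase_t = 82 mod 95 = 82
82 >= 41 → RED

Answer: red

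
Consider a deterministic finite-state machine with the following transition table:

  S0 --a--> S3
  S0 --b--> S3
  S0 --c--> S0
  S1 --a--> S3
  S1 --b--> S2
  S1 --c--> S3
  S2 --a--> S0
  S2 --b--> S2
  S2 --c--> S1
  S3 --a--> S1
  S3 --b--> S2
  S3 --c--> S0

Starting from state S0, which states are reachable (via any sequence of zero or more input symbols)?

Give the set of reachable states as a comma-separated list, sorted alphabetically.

BFS from S0:
  visit S0: S0--a-->S3 (new), S0--b-->S3 (seen), S0--c-->S0 (seen)
  visit S3: S3--a-->S1 (new), S3--b-->S2 (new), S3--c-->S0 (seen)
  visit S1: S1--a-->S3 (seen), S1--b-->S2 (seen), S1--c-->S3 (seen)
  visit S2: S2--a-->S0 (seen), S2--b-->S2 (seen), S2--c-->S1 (seen)

Answer: S0, S1, S2, S3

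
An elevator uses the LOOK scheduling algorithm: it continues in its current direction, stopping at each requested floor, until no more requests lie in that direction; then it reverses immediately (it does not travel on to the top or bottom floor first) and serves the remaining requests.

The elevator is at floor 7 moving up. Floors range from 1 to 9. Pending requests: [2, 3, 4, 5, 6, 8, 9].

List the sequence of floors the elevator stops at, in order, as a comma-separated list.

Answer: 8, 9, 6, 5, 4, 3, 2

Derivation:
Current: 7, moving UP
Serve above first (ascending): [8, 9]
Then reverse, serve below (descending): [6, 5, 4, 3, 2]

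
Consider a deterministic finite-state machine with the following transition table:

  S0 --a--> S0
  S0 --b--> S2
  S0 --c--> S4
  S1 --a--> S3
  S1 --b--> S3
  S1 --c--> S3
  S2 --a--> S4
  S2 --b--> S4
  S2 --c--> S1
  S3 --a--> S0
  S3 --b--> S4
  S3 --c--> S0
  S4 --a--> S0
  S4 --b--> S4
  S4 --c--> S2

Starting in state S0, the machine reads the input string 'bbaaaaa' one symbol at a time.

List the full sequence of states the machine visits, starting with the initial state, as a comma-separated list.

Start: S0
  read 'b': S0 --b--> S2
  read 'b': S2 --b--> S4
  read 'a': S4 --a--> S0
  read 'a': S0 --a--> S0
  read 'a': S0 --a--> S0
  read 'a': S0 --a--> S0
  read 'a': S0 --a--> S0

Answer: S0, S2, S4, S0, S0, S0, S0, S0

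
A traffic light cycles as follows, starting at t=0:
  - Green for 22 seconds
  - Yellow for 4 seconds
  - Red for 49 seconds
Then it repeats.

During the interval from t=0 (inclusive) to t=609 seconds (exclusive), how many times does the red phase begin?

Answer: 8

Derivation:
Cycle = 22+4+49 = 75s
red phase starts at t = k*75 + 26 for k=0,1,2,...
Need k*75+26 < 609 → k < 7.773
k ∈ {0, ..., 7} → 8 starts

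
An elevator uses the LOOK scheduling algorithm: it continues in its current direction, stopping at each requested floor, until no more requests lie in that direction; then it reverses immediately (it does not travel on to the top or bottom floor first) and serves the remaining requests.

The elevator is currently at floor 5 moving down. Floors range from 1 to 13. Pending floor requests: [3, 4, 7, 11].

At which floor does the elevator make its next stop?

Current floor: 5, direction: down
Requests above: [7, 11]
Requests below: [3, 4]
Moving down and requests lie below → nearest below is max([3, 4]) = 4

Answer: 4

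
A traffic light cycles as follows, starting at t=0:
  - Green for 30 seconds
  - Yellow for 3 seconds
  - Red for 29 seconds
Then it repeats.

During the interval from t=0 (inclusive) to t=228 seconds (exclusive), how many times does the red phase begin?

Cycle = 30+3+29 = 62s
red phase starts at t = k*62 + 33 for k=0,1,2,...
Need k*62+33 < 228 → k < 3.145
k ∈ {0, ..., 3} → 4 starts

Answer: 4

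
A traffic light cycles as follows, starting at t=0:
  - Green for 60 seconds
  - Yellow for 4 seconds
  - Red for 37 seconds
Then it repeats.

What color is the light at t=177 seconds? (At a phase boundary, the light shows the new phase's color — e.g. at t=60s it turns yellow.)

Cycle length = 60 + 4 + 37 = 101s
t = 177, phase_t = 177 mod 101 = 76
76 >= 64 → RED

Answer: red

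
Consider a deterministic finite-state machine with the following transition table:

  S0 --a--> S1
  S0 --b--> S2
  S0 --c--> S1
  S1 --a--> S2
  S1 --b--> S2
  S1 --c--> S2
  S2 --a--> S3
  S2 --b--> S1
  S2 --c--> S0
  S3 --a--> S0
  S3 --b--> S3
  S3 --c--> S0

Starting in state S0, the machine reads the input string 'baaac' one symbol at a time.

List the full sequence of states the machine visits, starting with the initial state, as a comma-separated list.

Start: S0
  read 'b': S0 --b--> S2
  read 'a': S2 --a--> S3
  read 'a': S3 --a--> S0
  read 'a': S0 --a--> S1
  read 'c': S1 --c--> S2

Answer: S0, S2, S3, S0, S1, S2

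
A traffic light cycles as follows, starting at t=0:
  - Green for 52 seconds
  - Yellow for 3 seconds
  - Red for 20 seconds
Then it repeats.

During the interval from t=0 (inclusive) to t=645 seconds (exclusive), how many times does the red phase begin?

Answer: 8

Derivation:
Cycle = 52+3+20 = 75s
red phase starts at t = k*75 + 55 for k=0,1,2,...
Need k*75+55 < 645 → k < 7.867
k ∈ {0, ..., 7} → 8 starts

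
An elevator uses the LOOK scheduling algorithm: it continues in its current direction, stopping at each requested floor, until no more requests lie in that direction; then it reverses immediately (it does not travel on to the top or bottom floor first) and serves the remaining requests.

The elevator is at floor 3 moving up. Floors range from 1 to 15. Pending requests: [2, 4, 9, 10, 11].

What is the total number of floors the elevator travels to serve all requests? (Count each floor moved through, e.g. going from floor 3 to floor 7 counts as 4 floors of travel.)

Start at floor 3 moving up, LOOK stop order: [4, 9, 10, 11, 2]
  3 → 4: |4-3| = 1, total = 1
  4 → 9: |9-4| = 5, total = 6
  9 → 10: |10-9| = 1, total = 7
  10 → 11: |11-10| = 1, total = 8
  11 → 2: |2-11| = 9, total = 17

Answer: 17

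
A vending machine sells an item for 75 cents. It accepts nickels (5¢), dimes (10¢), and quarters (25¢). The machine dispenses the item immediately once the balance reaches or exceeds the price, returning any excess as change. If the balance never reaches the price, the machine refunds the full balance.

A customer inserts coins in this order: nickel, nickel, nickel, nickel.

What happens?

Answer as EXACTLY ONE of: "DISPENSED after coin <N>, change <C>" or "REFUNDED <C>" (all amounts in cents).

Price: 75¢
Coin 1 (nickel, 5¢): balance = 5¢
Coin 2 (nickel, 5¢): balance = 10¢
Coin 3 (nickel, 5¢): balance = 15¢
Coin 4 (nickel, 5¢): balance = 20¢
All coins inserted, balance 20¢ < price 75¢ → REFUND 20¢

Answer: REFUNDED 20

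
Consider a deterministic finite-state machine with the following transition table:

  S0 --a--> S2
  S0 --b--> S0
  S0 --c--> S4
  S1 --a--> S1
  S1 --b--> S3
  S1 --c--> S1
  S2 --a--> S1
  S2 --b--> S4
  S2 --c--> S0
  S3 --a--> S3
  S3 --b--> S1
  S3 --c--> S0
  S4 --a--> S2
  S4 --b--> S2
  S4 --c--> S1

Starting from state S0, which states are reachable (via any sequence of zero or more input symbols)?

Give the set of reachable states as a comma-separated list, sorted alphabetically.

Answer: S0, S1, S2, S3, S4

Derivation:
BFS from S0:
  visit S0: S0--a-->S2 (new), S0--b-->S0 (seen), S0--c-->S4 (new)
  visit S2: S2--a-->S1 (new), S2--b-->S4 (seen), S2--c-->S0 (seen)
  visit S4: S4--a-->S2 (seen), S4--b-->S2 (seen), S4--c-->S1 (seen)
  visit S1: S1--a-->S1 (seen), S1--b-->S3 (new), S1--c-->S1 (seen)
  visit S3: S3--a-->S3 (seen), S3--b-->S1 (seen), S3--c-->S0 (seen)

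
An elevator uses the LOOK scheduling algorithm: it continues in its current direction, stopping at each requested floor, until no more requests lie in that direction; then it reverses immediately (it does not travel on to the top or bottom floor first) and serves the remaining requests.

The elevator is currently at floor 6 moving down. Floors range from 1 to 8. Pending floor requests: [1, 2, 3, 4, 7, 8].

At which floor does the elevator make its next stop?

Current floor: 6, direction: down
Requests above: [7, 8]
Requests below: [1, 2, 3, 4]
Moving down and requests lie below → nearest below is max([1, 2, 3, 4]) = 4

Answer: 4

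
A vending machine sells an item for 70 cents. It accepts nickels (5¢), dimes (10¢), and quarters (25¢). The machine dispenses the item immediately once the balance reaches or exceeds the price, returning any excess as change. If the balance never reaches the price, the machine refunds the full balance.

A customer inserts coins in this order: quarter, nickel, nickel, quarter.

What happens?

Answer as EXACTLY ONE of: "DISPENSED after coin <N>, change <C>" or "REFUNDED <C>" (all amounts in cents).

Price: 70¢
Coin 1 (quarter, 25¢): balance = 25¢
Coin 2 (nickel, 5¢): balance = 30¢
Coin 3 (nickel, 5¢): balance = 35¢
Coin 4 (quarter, 25¢): balance = 60¢
All coins inserted, balance 60¢ < price 70¢ → REFUND 60¢

Answer: REFUNDED 60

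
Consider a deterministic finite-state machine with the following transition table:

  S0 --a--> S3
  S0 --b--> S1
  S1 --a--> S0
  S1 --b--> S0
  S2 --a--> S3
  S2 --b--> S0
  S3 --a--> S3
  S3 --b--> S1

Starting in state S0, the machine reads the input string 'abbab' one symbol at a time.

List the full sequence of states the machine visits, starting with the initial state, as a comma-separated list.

Start: S0
  read 'a': S0 --a--> S3
  read 'b': S3 --b--> S1
  read 'b': S1 --b--> S0
  read 'a': S0 --a--> S3
  read 'b': S3 --b--> S1

Answer: S0, S3, S1, S0, S3, S1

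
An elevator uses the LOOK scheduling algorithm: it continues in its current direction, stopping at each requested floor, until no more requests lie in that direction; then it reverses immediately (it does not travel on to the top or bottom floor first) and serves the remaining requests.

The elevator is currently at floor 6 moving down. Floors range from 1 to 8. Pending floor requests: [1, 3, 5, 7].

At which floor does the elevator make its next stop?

Answer: 5

Derivation:
Current floor: 6, direction: down
Requests above: [7]
Requests below: [1, 3, 5]
Moving down and requests lie below → nearest below is max([1, 3, 5]) = 5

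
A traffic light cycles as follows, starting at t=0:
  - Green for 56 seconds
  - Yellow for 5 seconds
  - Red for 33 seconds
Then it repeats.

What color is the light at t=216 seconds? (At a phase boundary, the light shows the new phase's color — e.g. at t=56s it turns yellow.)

Answer: green

Derivation:
Cycle length = 56 + 5 + 33 = 94s
t = 216, phase_t = 216 mod 94 = 28
28 < 56 (green end) → GREEN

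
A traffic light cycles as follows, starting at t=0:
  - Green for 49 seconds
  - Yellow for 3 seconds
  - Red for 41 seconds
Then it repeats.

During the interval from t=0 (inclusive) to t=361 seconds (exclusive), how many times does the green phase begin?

Answer: 4

Derivation:
Cycle = 49+3+41 = 93s
green phase starts at t = k*93 + 0 for k=0,1,2,...
Need k*93+0 < 361 → k < 3.882
k ∈ {0, ..., 3} → 4 starts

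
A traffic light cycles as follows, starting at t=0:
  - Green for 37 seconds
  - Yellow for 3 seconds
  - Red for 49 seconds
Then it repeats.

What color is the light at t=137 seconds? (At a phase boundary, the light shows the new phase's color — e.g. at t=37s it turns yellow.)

Cycle length = 37 + 3 + 49 = 89s
t = 137, phase_t = 137 mod 89 = 48
48 >= 40 → RED

Answer: red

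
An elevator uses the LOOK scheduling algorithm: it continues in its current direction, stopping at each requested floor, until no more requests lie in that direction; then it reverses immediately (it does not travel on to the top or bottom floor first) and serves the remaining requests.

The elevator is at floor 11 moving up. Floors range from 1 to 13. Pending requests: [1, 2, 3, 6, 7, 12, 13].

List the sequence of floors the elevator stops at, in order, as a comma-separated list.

Current: 11, moving UP
Serve above first (ascending): [12, 13]
Then reverse, serve below (descending): [7, 6, 3, 2, 1]

Answer: 12, 13, 7, 6, 3, 2, 1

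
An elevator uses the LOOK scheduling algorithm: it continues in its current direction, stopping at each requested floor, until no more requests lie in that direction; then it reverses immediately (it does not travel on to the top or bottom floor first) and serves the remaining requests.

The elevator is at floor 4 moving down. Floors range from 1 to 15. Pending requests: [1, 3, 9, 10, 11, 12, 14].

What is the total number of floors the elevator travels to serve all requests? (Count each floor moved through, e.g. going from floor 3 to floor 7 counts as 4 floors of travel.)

Start at floor 4 moving down, LOOK stop order: [3, 1, 9, 10, 11, 12, 14]
  4 → 3: |3-4| = 1, total = 1
  3 → 1: |1-3| = 2, total = 3
  1 → 9: |9-1| = 8, total = 11
  9 → 10: |10-9| = 1, total = 12
  10 → 11: |11-10| = 1, total = 13
  11 → 12: |12-11| = 1, total = 14
  12 → 14: |14-12| = 2, total = 16

Answer: 16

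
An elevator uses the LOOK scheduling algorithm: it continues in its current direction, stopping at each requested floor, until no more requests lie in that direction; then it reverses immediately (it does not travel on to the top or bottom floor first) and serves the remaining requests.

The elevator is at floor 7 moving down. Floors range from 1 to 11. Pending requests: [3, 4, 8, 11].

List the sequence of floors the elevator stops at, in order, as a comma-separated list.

Answer: 4, 3, 8, 11

Derivation:
Current: 7, moving DOWN
Serve below first (descending): [4, 3]
Then reverse, serve above (ascending): [8, 11]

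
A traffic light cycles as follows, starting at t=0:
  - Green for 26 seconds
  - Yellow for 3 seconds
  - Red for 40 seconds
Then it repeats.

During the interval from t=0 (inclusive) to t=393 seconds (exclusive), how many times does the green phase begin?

Cycle = 26+3+40 = 69s
green phase starts at t = k*69 + 0 for k=0,1,2,...
Need k*69+0 < 393 → k < 5.696
k ∈ {0, ..., 5} → 6 starts

Answer: 6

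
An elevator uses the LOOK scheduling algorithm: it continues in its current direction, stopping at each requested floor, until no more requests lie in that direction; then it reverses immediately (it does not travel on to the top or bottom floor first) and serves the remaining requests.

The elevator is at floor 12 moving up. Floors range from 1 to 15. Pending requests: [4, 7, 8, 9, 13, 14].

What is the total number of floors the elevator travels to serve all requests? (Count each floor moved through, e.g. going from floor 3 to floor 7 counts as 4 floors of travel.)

Answer: 12

Derivation:
Start at floor 12 moving up, LOOK stop order: [13, 14, 9, 8, 7, 4]
  12 → 13: |13-12| = 1, total = 1
  13 → 14: |14-13| = 1, total = 2
  14 → 9: |9-14| = 5, total = 7
  9 → 8: |8-9| = 1, total = 8
  8 → 7: |7-8| = 1, total = 9
  7 → 4: |4-7| = 3, total = 12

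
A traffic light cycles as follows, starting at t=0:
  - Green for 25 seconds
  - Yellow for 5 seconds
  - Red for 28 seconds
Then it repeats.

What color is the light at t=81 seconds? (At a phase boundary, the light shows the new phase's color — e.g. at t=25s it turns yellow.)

Cycle length = 25 + 5 + 28 = 58s
t = 81, phase_t = 81 mod 58 = 23
23 < 25 (green end) → GREEN

Answer: green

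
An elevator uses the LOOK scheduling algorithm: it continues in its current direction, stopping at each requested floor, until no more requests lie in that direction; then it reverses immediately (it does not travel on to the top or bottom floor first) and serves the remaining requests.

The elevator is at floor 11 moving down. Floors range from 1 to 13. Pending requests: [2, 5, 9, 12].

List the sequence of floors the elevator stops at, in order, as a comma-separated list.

Answer: 9, 5, 2, 12

Derivation:
Current: 11, moving DOWN
Serve below first (descending): [9, 5, 2]
Then reverse, serve above (ascending): [12]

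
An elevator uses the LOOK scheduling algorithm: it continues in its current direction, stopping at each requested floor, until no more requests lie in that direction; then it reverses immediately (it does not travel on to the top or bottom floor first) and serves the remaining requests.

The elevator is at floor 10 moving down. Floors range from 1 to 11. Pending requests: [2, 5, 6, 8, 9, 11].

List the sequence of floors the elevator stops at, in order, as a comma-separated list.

Answer: 9, 8, 6, 5, 2, 11

Derivation:
Current: 10, moving DOWN
Serve below first (descending): [9, 8, 6, 5, 2]
Then reverse, serve above (ascending): [11]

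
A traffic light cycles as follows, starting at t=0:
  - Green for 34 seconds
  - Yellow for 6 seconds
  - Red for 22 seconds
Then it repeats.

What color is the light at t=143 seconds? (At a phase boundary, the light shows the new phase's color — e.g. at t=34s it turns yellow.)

Answer: green

Derivation:
Cycle length = 34 + 6 + 22 = 62s
t = 143, phase_t = 143 mod 62 = 19
19 < 34 (green end) → GREEN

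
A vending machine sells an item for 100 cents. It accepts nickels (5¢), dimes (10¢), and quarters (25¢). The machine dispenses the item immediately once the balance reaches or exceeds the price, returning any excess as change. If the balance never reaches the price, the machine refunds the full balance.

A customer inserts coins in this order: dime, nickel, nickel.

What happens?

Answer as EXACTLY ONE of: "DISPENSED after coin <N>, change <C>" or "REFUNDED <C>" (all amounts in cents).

Price: 100¢
Coin 1 (dime, 10¢): balance = 10¢
Coin 2 (nickel, 5¢): balance = 15¢
Coin 3 (nickel, 5¢): balance = 20¢
All coins inserted, balance 20¢ < price 100¢ → REFUND 20¢

Answer: REFUNDED 20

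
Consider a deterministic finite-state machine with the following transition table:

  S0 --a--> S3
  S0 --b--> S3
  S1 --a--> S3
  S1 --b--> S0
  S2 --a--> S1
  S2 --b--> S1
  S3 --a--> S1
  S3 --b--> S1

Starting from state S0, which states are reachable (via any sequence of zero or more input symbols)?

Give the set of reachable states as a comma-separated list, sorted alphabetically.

BFS from S0:
  visit S0: S0--a-->S3 (new), S0--b-->S3 (seen)
  visit S3: S3--a-->S1 (new), S3--b-->S1 (seen)
  visit S1: S1--a-->S3 (seen), S1--b-->S0 (seen)

Answer: S0, S1, S3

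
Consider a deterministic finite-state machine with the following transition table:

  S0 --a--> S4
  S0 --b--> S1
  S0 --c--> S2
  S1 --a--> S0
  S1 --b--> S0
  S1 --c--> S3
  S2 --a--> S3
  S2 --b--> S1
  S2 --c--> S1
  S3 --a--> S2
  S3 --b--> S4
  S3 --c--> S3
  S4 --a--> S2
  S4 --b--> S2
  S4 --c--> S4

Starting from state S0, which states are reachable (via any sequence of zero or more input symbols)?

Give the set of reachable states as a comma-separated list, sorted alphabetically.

BFS from S0:
  visit S0: S0--a-->S4 (new), S0--b-->S1 (new), S0--c-->S2 (new)
  visit S4: S4--a-->S2 (seen), S4--b-->S2 (seen), S4--c-->S4 (seen)
  visit S1: S1--a-->S0 (seen), S1--b-->S0 (seen), S1--c-->S3 (new)
  visit S2: S2--a-->S3 (seen), S2--b-->S1 (seen), S2--c-->S1 (seen)
  visit S3: S3--a-->S2 (seen), S3--b-->S4 (seen), S3--c-->S3 (seen)

Answer: S0, S1, S2, S3, S4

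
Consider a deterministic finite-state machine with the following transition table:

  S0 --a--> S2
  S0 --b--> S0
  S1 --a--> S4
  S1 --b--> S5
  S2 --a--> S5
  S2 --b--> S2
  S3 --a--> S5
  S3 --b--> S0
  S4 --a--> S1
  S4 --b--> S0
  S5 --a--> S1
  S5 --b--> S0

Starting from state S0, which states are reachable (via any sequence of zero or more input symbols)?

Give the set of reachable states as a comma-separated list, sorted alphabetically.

Answer: S0, S1, S2, S4, S5

Derivation:
BFS from S0:
  visit S0: S0--a-->S2 (new), S0--b-->S0 (seen)
  visit S2: S2--a-->S5 (new), S2--b-->S2 (seen)
  visit S5: S5--a-->S1 (new), S5--b-->S0 (seen)
  visit S1: S1--a-->S4 (new), S1--b-->S5 (seen)
  visit S4: S4--a-->S1 (seen), S4--b-->S0 (seen)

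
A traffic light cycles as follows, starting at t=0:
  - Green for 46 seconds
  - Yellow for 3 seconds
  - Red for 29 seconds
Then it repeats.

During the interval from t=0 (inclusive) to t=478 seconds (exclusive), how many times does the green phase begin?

Answer: 7

Derivation:
Cycle = 46+3+29 = 78s
green phase starts at t = k*78 + 0 for k=0,1,2,...
Need k*78+0 < 478 → k < 6.128
k ∈ {0, ..., 6} → 7 starts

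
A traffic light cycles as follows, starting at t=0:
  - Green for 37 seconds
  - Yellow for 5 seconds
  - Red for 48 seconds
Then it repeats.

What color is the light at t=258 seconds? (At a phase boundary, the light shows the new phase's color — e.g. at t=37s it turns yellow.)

Cycle length = 37 + 5 + 48 = 90s
t = 258, phase_t = 258 mod 90 = 78
78 >= 42 → RED

Answer: red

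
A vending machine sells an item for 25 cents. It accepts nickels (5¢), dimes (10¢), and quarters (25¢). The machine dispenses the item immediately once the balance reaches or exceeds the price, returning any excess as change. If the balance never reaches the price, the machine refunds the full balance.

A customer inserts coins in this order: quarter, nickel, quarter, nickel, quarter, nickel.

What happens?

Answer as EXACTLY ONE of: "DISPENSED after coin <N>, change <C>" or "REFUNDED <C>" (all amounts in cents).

Price: 25¢
Coin 1 (quarter, 25¢): balance = 25¢
  → balance >= price → DISPENSE, change = 25 - 25 = 0¢

Answer: DISPENSED after coin 1, change 0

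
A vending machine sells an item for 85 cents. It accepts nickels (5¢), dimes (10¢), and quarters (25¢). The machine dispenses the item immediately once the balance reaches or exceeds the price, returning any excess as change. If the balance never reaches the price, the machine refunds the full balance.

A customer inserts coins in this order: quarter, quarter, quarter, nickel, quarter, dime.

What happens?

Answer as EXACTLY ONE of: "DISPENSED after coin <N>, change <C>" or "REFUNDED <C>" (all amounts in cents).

Answer: DISPENSED after coin 5, change 20

Derivation:
Price: 85¢
Coin 1 (quarter, 25¢): balance = 25¢
Coin 2 (quarter, 25¢): balance = 50¢
Coin 3 (quarter, 25¢): balance = 75¢
Coin 4 (nickel, 5¢): balance = 80¢
Coin 5 (quarter, 25¢): balance = 105¢
  → balance >= price → DISPENSE, change = 105 - 85 = 20¢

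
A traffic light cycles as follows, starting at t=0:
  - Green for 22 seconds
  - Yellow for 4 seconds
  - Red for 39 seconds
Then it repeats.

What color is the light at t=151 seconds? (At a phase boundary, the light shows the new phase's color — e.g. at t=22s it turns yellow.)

Cycle length = 22 + 4 + 39 = 65s
t = 151, phase_t = 151 mod 65 = 21
21 < 22 (green end) → GREEN

Answer: green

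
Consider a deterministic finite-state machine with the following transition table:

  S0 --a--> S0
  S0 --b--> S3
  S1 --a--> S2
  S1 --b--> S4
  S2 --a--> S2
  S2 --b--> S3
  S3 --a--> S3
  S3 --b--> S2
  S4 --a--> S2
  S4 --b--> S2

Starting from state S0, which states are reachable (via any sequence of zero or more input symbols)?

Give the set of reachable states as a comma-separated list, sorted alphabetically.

Answer: S0, S2, S3

Derivation:
BFS from S0:
  visit S0: S0--a-->S0 (seen), S0--b-->S3 (new)
  visit S3: S3--a-->S3 (seen), S3--b-->S2 (new)
  visit S2: S2--a-->S2 (seen), S2--b-->S3 (seen)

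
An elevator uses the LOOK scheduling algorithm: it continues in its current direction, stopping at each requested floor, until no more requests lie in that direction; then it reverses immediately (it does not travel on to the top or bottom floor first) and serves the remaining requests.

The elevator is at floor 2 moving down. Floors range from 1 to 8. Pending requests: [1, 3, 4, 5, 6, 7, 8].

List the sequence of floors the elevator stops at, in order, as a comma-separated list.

Answer: 1, 3, 4, 5, 6, 7, 8

Derivation:
Current: 2, moving DOWN
Serve below first (descending): [1]
Then reverse, serve above (ascending): [3, 4, 5, 6, 7, 8]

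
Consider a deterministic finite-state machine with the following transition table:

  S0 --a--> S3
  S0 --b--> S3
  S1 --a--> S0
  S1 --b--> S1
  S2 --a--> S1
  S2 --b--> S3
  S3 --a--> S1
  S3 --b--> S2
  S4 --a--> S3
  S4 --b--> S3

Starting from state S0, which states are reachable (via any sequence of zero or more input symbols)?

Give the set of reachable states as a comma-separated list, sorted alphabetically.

Answer: S0, S1, S2, S3

Derivation:
BFS from S0:
  visit S0: S0--a-->S3 (new), S0--b-->S3 (seen)
  visit S3: S3--a-->S1 (new), S3--b-->S2 (new)
  visit S1: S1--a-->S0 (seen), S1--b-->S1 (seen)
  visit S2: S2--a-->S1 (seen), S2--b-->S3 (seen)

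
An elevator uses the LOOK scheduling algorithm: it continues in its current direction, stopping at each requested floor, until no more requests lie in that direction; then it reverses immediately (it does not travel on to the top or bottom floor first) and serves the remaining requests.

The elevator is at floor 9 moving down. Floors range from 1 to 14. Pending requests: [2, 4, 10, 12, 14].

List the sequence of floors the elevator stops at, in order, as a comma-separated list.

Answer: 4, 2, 10, 12, 14

Derivation:
Current: 9, moving DOWN
Serve below first (descending): [4, 2]
Then reverse, serve above (ascending): [10, 12, 14]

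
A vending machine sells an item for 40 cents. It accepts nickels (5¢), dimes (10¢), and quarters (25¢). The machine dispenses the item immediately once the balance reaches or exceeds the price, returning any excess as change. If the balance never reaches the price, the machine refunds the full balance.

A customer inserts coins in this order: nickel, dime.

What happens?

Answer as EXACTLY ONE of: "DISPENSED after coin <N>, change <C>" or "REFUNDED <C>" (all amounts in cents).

Answer: REFUNDED 15

Derivation:
Price: 40¢
Coin 1 (nickel, 5¢): balance = 5¢
Coin 2 (dime, 10¢): balance = 15¢
All coins inserted, balance 15¢ < price 40¢ → REFUND 15¢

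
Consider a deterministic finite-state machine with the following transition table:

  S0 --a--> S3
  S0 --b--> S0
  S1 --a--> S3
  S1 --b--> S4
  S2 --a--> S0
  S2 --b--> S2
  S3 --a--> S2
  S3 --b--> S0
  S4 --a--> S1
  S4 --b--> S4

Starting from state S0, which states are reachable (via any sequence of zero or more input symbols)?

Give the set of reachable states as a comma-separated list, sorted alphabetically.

BFS from S0:
  visit S0: S0--a-->S3 (new), S0--b-->S0 (seen)
  visit S3: S3--a-->S2 (new), S3--b-->S0 (seen)
  visit S2: S2--a-->S0 (seen), S2--b-->S2 (seen)

Answer: S0, S2, S3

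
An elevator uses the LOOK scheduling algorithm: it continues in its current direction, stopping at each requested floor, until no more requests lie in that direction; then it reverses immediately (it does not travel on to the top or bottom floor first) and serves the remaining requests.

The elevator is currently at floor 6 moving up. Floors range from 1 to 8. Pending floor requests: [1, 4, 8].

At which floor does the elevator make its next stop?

Current floor: 6, direction: up
Requests above: [8]
Requests below: [1, 4]
Moving up and requests lie above → nearest above is min([8]) = 8

Answer: 8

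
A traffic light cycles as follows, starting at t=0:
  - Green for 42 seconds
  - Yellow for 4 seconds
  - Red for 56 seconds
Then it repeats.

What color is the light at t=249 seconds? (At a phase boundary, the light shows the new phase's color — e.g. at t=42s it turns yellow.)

Answer: yellow

Derivation:
Cycle length = 42 + 4 + 56 = 102s
t = 249, phase_t = 249 mod 102 = 45
42 <= 45 < 46 (yellow end) → YELLOW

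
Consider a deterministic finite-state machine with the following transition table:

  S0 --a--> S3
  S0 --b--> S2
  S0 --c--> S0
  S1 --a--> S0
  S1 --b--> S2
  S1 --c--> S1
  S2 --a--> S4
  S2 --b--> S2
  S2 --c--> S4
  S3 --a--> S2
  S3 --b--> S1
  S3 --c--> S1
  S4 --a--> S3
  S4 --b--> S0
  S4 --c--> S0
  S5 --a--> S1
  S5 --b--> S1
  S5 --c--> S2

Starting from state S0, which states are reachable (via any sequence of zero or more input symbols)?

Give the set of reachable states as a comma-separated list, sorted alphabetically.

Answer: S0, S1, S2, S3, S4

Derivation:
BFS from S0:
  visit S0: S0--a-->S3 (new), S0--b-->S2 (new), S0--c-->S0 (seen)
  visit S3: S3--a-->S2 (seen), S3--b-->S1 (new), S3--c-->S1 (seen)
  visit S2: S2--a-->S4 (new), S2--b-->S2 (seen), S2--c-->S4 (seen)
  visit S1: S1--a-->S0 (seen), S1--b-->S2 (seen), S1--c-->S1 (seen)
  visit S4: S4--a-->S3 (seen), S4--b-->S0 (seen), S4--c-->S0 (seen)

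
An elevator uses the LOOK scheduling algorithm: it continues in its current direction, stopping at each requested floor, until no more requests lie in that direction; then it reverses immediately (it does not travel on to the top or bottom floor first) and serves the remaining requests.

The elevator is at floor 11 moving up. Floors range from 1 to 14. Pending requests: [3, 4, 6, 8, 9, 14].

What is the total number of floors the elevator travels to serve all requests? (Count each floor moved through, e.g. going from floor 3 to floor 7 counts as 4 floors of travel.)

Answer: 14

Derivation:
Start at floor 11 moving up, LOOK stop order: [14, 9, 8, 6, 4, 3]
  11 → 14: |14-11| = 3, total = 3
  14 → 9: |9-14| = 5, total = 8
  9 → 8: |8-9| = 1, total = 9
  8 → 6: |6-8| = 2, total = 11
  6 → 4: |4-6| = 2, total = 13
  4 → 3: |3-4| = 1, total = 14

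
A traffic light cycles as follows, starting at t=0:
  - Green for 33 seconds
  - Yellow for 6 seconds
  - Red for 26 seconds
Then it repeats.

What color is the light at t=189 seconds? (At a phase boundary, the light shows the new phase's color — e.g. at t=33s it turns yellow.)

Answer: red

Derivation:
Cycle length = 33 + 6 + 26 = 65s
t = 189, phase_t = 189 mod 65 = 59
59 >= 39 → RED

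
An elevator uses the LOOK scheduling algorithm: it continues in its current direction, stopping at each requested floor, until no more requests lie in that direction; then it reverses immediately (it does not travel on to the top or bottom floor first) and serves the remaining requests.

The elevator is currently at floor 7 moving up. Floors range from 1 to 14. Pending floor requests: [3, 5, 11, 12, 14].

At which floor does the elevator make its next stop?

Current floor: 7, direction: up
Requests above: [11, 12, 14]
Requests below: [3, 5]
Moving up and requests lie above → nearest above is min([11, 12, 14]) = 11

Answer: 11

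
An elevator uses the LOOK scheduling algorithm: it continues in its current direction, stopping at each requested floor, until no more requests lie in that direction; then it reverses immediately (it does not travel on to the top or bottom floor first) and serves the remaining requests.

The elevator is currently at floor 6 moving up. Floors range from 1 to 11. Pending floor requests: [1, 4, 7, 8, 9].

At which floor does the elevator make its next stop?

Current floor: 6, direction: up
Requests above: [7, 8, 9]
Requests below: [1, 4]
Moving up and requests lie above → nearest above is min([7, 8, 9]) = 7

Answer: 7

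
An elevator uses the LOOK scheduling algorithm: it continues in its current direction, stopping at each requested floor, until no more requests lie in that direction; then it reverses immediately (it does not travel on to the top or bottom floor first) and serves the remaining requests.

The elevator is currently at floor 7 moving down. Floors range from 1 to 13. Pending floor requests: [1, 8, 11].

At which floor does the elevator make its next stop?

Answer: 1

Derivation:
Current floor: 7, direction: down
Requests above: [8, 11]
Requests below: [1]
Moving down and requests lie below → nearest below is max([1]) = 1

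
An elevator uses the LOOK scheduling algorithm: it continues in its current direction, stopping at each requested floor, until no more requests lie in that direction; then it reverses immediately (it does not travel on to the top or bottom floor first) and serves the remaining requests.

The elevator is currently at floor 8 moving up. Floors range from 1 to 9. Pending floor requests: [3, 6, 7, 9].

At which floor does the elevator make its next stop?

Current floor: 8, direction: up
Requests above: [9]
Requests below: [3, 6, 7]
Moving up and requests lie above → nearest above is min([9]) = 9

Answer: 9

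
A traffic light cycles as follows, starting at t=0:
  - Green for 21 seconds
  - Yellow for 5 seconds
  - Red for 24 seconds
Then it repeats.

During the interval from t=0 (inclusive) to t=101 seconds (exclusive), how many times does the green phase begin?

Cycle = 21+5+24 = 50s
green phase starts at t = k*50 + 0 for k=0,1,2,...
Need k*50+0 < 101 → k < 2.020
k ∈ {0, ..., 2} → 3 starts

Answer: 3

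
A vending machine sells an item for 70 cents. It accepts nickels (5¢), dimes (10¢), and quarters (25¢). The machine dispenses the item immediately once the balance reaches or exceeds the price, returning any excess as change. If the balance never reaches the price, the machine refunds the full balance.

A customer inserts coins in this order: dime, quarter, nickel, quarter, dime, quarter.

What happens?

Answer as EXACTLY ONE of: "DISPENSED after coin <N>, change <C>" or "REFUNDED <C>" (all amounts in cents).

Answer: DISPENSED after coin 5, change 5

Derivation:
Price: 70¢
Coin 1 (dime, 10¢): balance = 10¢
Coin 2 (quarter, 25¢): balance = 35¢
Coin 3 (nickel, 5¢): balance = 40¢
Coin 4 (quarter, 25¢): balance = 65¢
Coin 5 (dime, 10¢): balance = 75¢
  → balance >= price → DISPENSE, change = 75 - 70 = 5¢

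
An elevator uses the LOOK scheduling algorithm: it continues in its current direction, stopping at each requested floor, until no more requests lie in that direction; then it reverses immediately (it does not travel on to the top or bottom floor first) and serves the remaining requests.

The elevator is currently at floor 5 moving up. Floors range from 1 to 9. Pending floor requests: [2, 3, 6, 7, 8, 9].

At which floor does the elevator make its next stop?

Answer: 6

Derivation:
Current floor: 5, direction: up
Requests above: [6, 7, 8, 9]
Requests below: [2, 3]
Moving up and requests lie above → nearest above is min([6, 7, 8, 9]) = 6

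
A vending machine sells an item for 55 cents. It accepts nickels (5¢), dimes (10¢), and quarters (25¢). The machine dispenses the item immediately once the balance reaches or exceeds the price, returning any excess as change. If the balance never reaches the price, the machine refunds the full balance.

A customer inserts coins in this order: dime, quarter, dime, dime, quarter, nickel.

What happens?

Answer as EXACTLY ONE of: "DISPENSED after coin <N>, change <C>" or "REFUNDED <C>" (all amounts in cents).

Answer: DISPENSED after coin 4, change 0

Derivation:
Price: 55¢
Coin 1 (dime, 10¢): balance = 10¢
Coin 2 (quarter, 25¢): balance = 35¢
Coin 3 (dime, 10¢): balance = 45¢
Coin 4 (dime, 10¢): balance = 55¢
  → balance >= price → DISPENSE, change = 55 - 55 = 0¢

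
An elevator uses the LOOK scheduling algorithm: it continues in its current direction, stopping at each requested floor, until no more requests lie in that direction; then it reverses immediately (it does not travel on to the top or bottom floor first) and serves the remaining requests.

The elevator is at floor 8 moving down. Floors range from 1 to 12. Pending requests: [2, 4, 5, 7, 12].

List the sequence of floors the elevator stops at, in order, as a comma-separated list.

Answer: 7, 5, 4, 2, 12

Derivation:
Current: 8, moving DOWN
Serve below first (descending): [7, 5, 4, 2]
Then reverse, serve above (ascending): [12]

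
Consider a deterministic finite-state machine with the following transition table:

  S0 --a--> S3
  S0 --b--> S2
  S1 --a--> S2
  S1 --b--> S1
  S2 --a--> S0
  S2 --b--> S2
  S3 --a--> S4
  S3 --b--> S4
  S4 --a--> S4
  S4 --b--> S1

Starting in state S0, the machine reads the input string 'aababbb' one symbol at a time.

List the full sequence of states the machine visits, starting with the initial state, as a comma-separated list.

Start: S0
  read 'a': S0 --a--> S3
  read 'a': S3 --a--> S4
  read 'b': S4 --b--> S1
  read 'a': S1 --a--> S2
  read 'b': S2 --b--> S2
  read 'b': S2 --b--> S2
  read 'b': S2 --b--> S2

Answer: S0, S3, S4, S1, S2, S2, S2, S2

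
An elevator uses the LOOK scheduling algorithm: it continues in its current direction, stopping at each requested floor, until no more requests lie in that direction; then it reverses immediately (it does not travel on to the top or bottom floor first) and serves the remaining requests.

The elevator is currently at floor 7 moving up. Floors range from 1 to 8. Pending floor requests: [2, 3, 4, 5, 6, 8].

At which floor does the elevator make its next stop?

Answer: 8

Derivation:
Current floor: 7, direction: up
Requests above: [8]
Requests below: [2, 3, 4, 5, 6]
Moving up and requests lie above → nearest above is min([8]) = 8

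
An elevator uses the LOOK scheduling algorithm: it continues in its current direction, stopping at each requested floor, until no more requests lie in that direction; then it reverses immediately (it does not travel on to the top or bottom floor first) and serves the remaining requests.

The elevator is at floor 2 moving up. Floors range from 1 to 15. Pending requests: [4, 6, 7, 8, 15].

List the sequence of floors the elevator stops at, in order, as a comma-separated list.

Current: 2, moving UP
Serve above first (ascending): [4, 6, 7, 8, 15]
Then reverse, serve below (descending): []

Answer: 4, 6, 7, 8, 15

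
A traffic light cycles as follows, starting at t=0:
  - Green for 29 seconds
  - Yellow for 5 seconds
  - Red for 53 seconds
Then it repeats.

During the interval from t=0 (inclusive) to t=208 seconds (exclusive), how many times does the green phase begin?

Cycle = 29+5+53 = 87s
green phase starts at t = k*87 + 0 for k=0,1,2,...
Need k*87+0 < 208 → k < 2.391
k ∈ {0, ..., 2} → 3 starts

Answer: 3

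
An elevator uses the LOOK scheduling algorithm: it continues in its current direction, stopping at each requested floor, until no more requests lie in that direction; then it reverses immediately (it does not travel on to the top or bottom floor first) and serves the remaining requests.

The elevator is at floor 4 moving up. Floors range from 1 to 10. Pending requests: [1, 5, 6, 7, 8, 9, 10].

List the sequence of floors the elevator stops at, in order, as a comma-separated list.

Current: 4, moving UP
Serve above first (ascending): [5, 6, 7, 8, 9, 10]
Then reverse, serve below (descending): [1]

Answer: 5, 6, 7, 8, 9, 10, 1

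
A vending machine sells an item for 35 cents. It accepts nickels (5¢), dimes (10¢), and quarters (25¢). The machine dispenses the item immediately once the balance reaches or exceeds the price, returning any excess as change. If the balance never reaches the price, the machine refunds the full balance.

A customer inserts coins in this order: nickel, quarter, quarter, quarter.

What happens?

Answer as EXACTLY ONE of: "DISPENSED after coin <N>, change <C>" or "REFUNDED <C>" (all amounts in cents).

Price: 35¢
Coin 1 (nickel, 5¢): balance = 5¢
Coin 2 (quarter, 25¢): balance = 30¢
Coin 3 (quarter, 25¢): balance = 55¢
  → balance >= price → DISPENSE, change = 55 - 35 = 20¢

Answer: DISPENSED after coin 3, change 20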